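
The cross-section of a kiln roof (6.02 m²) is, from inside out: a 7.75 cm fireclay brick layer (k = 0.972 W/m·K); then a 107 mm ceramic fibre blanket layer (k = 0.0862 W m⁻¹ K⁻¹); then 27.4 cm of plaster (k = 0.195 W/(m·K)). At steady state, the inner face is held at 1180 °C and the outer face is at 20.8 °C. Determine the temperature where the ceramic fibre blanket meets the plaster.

Resistance network (inner→outer):
  R_fireclay brick = L/(kA) = 0.0775/(0.972·6.02) = 0.01324 K/W
  R_ceramic fibre blanket = L/(kA) = 0.107/(0.0862·6.02) = 0.2062 K/W
  R_plaster = L/(kA) = 0.274/(0.195·6.02) = 0.2334 K/W
ΣR = 0.01324 + 0.2062 + 0.2334 = 0.4528 K/W
Q = ΔT/ΣR = (1180 °C − 20.8 °C)/0.4528 = 2560 W
From the inner boundary to the ceramic fibre blanket/plaster interface, ΣR_partial = 0.2194 K/W.
T_interface = T_in − Q·ΣR_partial = 1180 °C − (2560)(0.2194) = 618 °C

T = 618 °C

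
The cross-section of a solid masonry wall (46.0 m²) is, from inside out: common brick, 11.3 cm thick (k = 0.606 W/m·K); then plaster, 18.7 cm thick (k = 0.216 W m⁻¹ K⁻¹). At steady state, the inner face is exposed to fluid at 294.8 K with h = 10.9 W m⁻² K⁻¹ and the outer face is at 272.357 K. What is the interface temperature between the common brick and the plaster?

Resistance network (inner→outer):
  R_conv,in = 1/(hA) = 1/(10.9·46.0) = 0.001994 K/W
  R_common brick = L/(kA) = 0.113/(0.606·46.0) = 0.004054 K/W
  R_plaster = L/(kA) = 0.187/(0.216·46.0) = 0.01882 K/W
ΣR = 0.001994 + 0.004054 + 0.01882 = 0.02487 K/W
Q = ΔT/ΣR = (294.8 K − 272.357 K)/0.02487 = 902.4 W
From the inner boundary to the common brick/plaster interface, ΣR_partial = 0.006048 K/W.
T_interface = T_in − Q·ΣR_partial = 294.8 K − (902.4)(0.006048) = 289.3 K

T = 289.3 K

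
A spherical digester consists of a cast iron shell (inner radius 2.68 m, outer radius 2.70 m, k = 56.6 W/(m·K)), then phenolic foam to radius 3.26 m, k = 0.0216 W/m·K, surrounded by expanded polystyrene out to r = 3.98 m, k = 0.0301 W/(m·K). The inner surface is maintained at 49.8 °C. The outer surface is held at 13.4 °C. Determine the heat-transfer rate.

Q = 95.5 W

Series thermal resistances, inner to outer:
  R_cast iron = (1/2.68 − 1/2.70)/(4πk) = 0.002764/(4π·56.6) = 3.886×10^-6 K/W
  R_phenolic foam = (1/2.70 − 1/3.26)/(4πk) = 0.06362/(4π·0.0216) = 0.2344 K/W
  R_expanded polystyrene = (1/3.26 − 1/3.98)/(4πk) = 0.05549/(4π·0.0301) = 0.1467 K/W
ΣR = 3.886×10^-6 + 0.2344 + 0.1467 = 0.3811 K/W
Q = ΔT/ΣR = (49.8 °C − 13.4 °C)/0.3811 = 95.5 W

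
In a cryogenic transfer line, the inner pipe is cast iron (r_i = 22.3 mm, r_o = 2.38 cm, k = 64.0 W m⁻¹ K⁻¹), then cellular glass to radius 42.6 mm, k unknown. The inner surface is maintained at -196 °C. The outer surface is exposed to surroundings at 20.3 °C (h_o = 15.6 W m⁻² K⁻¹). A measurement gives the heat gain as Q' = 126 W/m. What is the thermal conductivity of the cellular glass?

k = 0.0627 W/m·K

ΣR = ΔT/Q' = |-196 − 20.3|/126 = 1.717 m·K/W
Known resistances:
  R'_cast iron = ln(0.0238/0.0223)/(2πk) = 0.06510/(2π·64.0) = 1.619×10^-4 m·K/W
  R'_conv,out = 1/(2πr h) = 1/(2π·0.0426·15.6) = 0.2395 m·K/W
R_cellular glass = ΣR − ΣR_known = 1.717 − 0.2397 = 1.477 m·K/W
ln(r₂/r₁)/(2πk) = 1.477 ⇒ k = 0.5822/(2π·1.477) = 0.0627 W/m·K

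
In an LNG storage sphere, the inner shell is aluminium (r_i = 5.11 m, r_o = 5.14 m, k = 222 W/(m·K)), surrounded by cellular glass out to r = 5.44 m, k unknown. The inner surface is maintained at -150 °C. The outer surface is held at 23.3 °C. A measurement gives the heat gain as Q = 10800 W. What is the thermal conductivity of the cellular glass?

ΣR = ΔT/Q = |-150 − 23.3|/10800 = 0.01605 K/W
Known resistances:
  R_aluminium = (1/5.11 − 1/5.14)/(4πk) = 0.001142/(4π·222) = 4.094×10^-7 K/W
R_cellular glass = ΣR − ΣR_known = 0.01605 − 4.094×10^-7 = 0.01605 K/W
(1/r₁−1/r₂)/(4πk) = 0.01605 ⇒ k = 0.01073/(4π·0.01605) = 0.0532 W/m·K

k = 0.0532 W/m·K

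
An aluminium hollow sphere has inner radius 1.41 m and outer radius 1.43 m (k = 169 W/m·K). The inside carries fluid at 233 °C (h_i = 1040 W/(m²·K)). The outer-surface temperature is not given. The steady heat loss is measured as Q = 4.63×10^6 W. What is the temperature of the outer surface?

T_out = 33.2 °C

Sum the resistances:
  R_conv,in = 1/(4πr²h) = 1/(4π·1.41²·1040) = 3.849×10^-5 K/W
  R_aluminium = (1/1.41 − 1/1.43)/(4πk) = 0.009919/(4π·169) = 4.671×10^-6 K/W
ΣR = 4.316×10^-5 K/W
ΔT = Q·ΣR = 4.63×10^6 × 4.316×10^-5 = 199.8 K
Heat flows outward, so T_out = T_in − ΔT = 233 − 199.8 = 33.2 °C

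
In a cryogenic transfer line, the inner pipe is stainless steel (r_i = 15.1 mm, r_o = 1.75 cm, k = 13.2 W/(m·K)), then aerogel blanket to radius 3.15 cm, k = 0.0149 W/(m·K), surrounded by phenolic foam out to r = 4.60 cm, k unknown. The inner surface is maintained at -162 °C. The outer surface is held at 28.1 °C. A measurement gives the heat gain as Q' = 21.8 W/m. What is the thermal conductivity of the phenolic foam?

ΣR = ΔT/Q' = |-162 − 28.1|/21.8 = 8.720 m·K/W
Known resistances:
  R'_stainless steel = ln(0.0175/0.0151)/(2πk) = 0.1475/(2π·13.2) = 0.001779 m·K/W
  R'_aerogel blanket = ln(0.0315/0.0175)/(2πk) = 0.5878/(2π·0.0149) = 6.278 m·K/W
R_phenolic foam = ΣR − ΣR_known = 8.720 − 6.280 = 2.440 m·K/W
ln(r₂/r₁)/(2πk) = 2.440 ⇒ k = 0.3787/(2π·2.440) = 0.0247 W/m·K

k = 0.0247 W/m·K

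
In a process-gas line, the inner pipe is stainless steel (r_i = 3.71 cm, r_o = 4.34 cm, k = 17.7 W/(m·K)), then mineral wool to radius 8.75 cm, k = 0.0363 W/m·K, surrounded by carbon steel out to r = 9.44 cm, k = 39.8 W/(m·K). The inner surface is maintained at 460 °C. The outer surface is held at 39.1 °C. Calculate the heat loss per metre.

Resistance network (inner→outer):
  R'_stainless steel = ln(0.0434/0.0371)/(2πk) = 0.1568/(2π·17.7) = 0.001410 m·K/W
  R'_mineral wool = ln(0.0875/0.0434)/(2πk) = 0.7012/(2π·0.0363) = 3.074 m·K/W
  R'_carbon steel = ln(0.0944/0.0875)/(2πk) = 0.07590/(2π·39.8) = 3.035×10^-4 m·K/W
ΣR = 0.001410 + 3.074 + 3.035×10^-4 = 3.076 m·K/W
Q' = ΔT/ΣR = (460 °C − 39.1 °C)/3.076 = 137 W/m

Q' = 137 W/m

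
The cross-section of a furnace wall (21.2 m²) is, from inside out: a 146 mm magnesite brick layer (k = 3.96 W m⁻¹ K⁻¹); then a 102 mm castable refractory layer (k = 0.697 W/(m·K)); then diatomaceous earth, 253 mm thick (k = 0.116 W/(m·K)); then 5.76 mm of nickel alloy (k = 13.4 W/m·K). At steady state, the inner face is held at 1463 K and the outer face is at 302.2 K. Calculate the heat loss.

Treat each layer as a resistance in series:
  R_magnesite brick = L/(kA) = 0.146/(3.96·21.2) = 0.001739 K/W
  R_castable refractory = L/(kA) = 0.102/(0.697·21.2) = 0.006903 K/W
  R_diatomaceous earth = L/(kA) = 0.253/(0.116·21.2) = 0.1029 K/W
  R_nickel alloy = L/(kA) = 0.00576/(13.4·21.2) = 2.028×10^-5 K/W
ΣR = 0.001739 + 0.006903 + 0.1029 + 2.028×10^-5 = 0.1116 K/W
Q = ΔT/ΣR = (1463 K − 302.2 K)/0.1116 = 10400 W

Q = 10.4 kW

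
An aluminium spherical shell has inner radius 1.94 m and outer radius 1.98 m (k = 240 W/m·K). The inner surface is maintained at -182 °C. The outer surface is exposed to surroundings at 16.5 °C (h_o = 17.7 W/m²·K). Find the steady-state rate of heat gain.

Series thermal resistances, inner to outer:
  R_aluminium = (1/1.94 − 1/1.98)/(4πk) = 0.01041/(4π·240) = 3.453×10^-6 K/W
  R_conv,out = 1/(4πr²h) = 1/(4π·1.98²·17.7) = 0.001147 K/W
ΣR = 3.453×10^-6 + 0.001147 = 0.001150 K/W
Q = ΔT/ΣR = (-182 °C − 16.5 °C)/0.001150 = -1.73×10^5 W
(Negative Q ⇒ heat flows inward; heat gain = 1.73×10^5 W.)

Q = 173 kW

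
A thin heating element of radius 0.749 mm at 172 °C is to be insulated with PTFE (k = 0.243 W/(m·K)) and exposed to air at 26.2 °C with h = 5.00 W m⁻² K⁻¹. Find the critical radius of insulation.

r_cr = 4.86 cm

For a cylinder, r_cr = k_ins/h = 0.243/5.00 = 0.0486 m = 4.86 cm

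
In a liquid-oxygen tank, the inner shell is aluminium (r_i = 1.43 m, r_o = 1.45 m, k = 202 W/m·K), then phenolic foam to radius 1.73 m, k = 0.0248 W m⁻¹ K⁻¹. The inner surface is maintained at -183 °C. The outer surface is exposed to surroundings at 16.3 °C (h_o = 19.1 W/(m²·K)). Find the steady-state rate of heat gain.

Q = 554 W

Series thermal resistances, inner to outer:
  R_aluminium = (1/1.43 − 1/1.45)/(4πk) = 0.009646/(4π·202) = 3.800×10^-6 K/W
  R_phenolic foam = (1/1.45 − 1/1.73)/(4πk) = 0.1116/(4π·0.0248) = 0.3582 K/W
  R_conv,out = 1/(4πr²h) = 1/(4π·1.73²·19.1) = 0.001392 K/W
ΣR = 3.800×10^-6 + 0.3582 + 0.001392 = 0.3596 K/W
Q = ΔT/ΣR = (-183 °C − 16.3 °C)/0.3596 = -554 W
(Negative Q ⇒ heat flows inward; heat gain = 554 W.)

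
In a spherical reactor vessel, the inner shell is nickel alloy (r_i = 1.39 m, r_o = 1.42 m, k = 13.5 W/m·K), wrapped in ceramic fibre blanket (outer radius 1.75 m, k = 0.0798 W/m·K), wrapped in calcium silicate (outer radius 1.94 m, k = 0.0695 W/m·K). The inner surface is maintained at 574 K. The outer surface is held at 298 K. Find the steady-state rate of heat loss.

Treat each layer as a resistance in series:
  R_nickel alloy = (1/1.39 − 1/1.42)/(4πk) = 0.01520/(4π·13.5) = 8.959×10^-5 K/W
  R_ceramic fibre blanket = (1/1.42 − 1/1.75)/(4πk) = 0.1328/(4π·0.0798) = 0.1324 K/W
  R_calcium silicate = (1/1.75 − 1/1.94)/(4πk) = 0.05596/(4π·0.0695) = 0.06408 K/W
ΣR = 8.959×10^-5 + 0.1324 + 0.06408 = 0.1966 K/W
Q = ΔT/ΣR = (574 K − 298 K)/0.1966 = 1400 W

Q = 1400 W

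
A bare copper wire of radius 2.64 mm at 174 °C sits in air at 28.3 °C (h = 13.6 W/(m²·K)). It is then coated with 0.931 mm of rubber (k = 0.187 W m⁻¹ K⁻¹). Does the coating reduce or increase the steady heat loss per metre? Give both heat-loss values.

increases: 32.9 → 41.2 W/m

Critical radius for a cylinder: r_cr = k/h = 0.0138 m = 1.38 cm.
Outer radius after coating: r₂ = 0.00264 + 9.31×10^-4 = 0.003571 m.
Since r₁ < r_cr and r₂ ≤ r_cr, the coating moves toward the maximum at r_cr — heat loss rises.
Bare: R = 1/(2πr₁h) = 4.433 m·K/W; Q = 145.7/4.433 = 32.9 W/m.
Coated: R = R_cond + R_conv = 3.534 m·K/W; Q = 145.7/3.534 = 41.2 W/m.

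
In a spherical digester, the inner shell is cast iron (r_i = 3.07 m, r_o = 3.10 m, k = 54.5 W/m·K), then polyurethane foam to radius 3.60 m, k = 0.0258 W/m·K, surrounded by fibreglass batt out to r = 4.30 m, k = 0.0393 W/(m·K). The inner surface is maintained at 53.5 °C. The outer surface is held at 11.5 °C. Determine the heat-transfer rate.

Treat each layer as a resistance in series:
  R_cast iron = (1/3.07 − 1/3.10)/(4πk) = 0.003152/(4π·54.5) = 4.603×10^-6 K/W
  R_polyurethane foam = (1/3.10 − 1/3.60)/(4πk) = 0.04480/(4π·0.0258) = 0.1382 K/W
  R_fibreglass batt = (1/3.60 − 1/4.30)/(4πk) = 0.04522/(4π·0.0393) = 0.09156 K/W
ΣR = 4.603×10^-6 + 0.1382 + 0.09156 = 0.2298 K/W
Q = ΔT/ΣR = (53.5 °C − 11.5 °C)/0.2298 = 183 W

Q = 183 W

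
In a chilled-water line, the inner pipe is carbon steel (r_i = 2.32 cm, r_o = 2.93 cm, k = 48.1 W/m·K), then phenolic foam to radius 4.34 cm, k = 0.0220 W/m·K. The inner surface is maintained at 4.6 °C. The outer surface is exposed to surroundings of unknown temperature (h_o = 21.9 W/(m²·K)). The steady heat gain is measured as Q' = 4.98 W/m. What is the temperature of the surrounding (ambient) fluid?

Series resistances:
  R'_carbon steel = ln(0.0293/0.0232)/(2πk) = 0.2334/(2π·48.1) = 7.724×10^-4 m·K/W
  R'_phenolic foam = ln(0.0434/0.0293)/(2πk) = 0.3929/(2π·0.0220) = 2.842 m·K/W
  R'_conv,out = 1/(2πr h) = 1/(2π·0.0434·21.9) = 0.1675 m·K/W
ΣR = 3.010 m·K/W
ΔT = Q'·ΣR = 4.98 × 3.010 = 14.99 K
Heat flows inward, so T_out = T_in + ΔT = 4.6 + 14.99 = 19.6 °C

T_out = 19.6 °C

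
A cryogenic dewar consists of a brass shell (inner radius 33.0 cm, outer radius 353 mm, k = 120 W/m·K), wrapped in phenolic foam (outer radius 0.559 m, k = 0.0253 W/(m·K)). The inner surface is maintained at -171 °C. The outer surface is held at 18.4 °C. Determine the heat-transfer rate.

Series thermal resistances, inner to outer:
  R_brass = (1/0.330 − 1/0.353)/(4πk) = 0.1974/(4π·120) = 1.309×10^-4 K/W
  R_phenolic foam = (1/0.353 − 1/0.559)/(4πk) = 1.044/(4π·0.0253) = 3.284 K/W
ΣR = 1.309×10^-4 + 3.284 = 3.284 K/W
Q = ΔT/ΣR = (-171 °C − 18.4 °C)/3.284 = -57.7 W
(Negative Q ⇒ heat flows inward; heat gain = 57.7 W.)

Q = 57.7 W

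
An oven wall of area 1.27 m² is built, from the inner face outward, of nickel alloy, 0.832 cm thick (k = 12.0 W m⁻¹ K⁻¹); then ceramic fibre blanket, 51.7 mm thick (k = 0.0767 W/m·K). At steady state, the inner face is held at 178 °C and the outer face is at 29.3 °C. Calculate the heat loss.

Q = 280 W

Resistance network (inner→outer):
  R_nickel alloy = L/(kA) = 0.00832/(12.0·1.27) = 5.459×10^-4 K/W
  R_ceramic fibre blanket = L/(kA) = 0.0517/(0.0767·1.27) = 0.5308 K/W
ΣR = 5.459×10^-4 + 0.5308 = 0.5313 K/W
Q = ΔT/ΣR = (178 °C − 29.3 °C)/0.5313 = 280 W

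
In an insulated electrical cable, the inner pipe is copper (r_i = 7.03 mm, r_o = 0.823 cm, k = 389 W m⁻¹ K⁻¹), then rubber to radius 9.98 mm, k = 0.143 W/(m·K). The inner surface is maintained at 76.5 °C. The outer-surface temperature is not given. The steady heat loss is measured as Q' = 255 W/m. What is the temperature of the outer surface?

T_out = 21.8 °C

Series resistances:
  R'_copper = ln(0.00823/0.00703)/(2πk) = 0.1576/(2π·389) = 6.448×10^-5 m·K/W
  R'_rubber = ln(0.00998/0.00823)/(2πk) = 0.1928/(2π·0.143) = 0.2146 m·K/W
ΣR = 0.2146 m·K/W
ΔT = Q'·ΣR = 255 × 0.2146 = 54.72 K
Heat flows outward, so T_out = T_in − ΔT = 76.5 − 54.72 = 21.8 °C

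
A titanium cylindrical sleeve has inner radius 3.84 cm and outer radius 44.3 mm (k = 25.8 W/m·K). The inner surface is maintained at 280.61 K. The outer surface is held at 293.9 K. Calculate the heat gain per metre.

Q' = 15.1 kW/m

Q' = 2πk·ΔT/ln(r₂/r₁) = 2π × 25.8 × 13.29 / ln(0.0443/0.0384) = 15100 W/m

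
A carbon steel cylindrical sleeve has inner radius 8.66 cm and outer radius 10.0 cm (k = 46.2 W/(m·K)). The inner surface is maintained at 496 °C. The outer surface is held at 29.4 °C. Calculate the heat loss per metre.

Q' = 2πk·ΔT/ln(r₂/r₁) = 2π × 46.2 × 466.6 / ln(0.100/0.0866) = 9.41×10^5 W/m

Q' = 941 kW/m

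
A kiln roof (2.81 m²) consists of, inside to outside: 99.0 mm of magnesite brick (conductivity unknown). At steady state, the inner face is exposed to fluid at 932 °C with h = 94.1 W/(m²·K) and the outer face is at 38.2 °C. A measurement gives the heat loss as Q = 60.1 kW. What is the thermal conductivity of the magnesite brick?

k = 3.18 W/m·K

ΣR = ΔT/Q = |932 − 38.2|/60100 = 0.01487 K/W
Known resistances:
  R_conv,in = 1/(hA) = 1/(94.1·2.81) = 0.003782 K/W
R_magnesite brick = ΣR − ΣR_known = 0.01487 − 0.003782 = 0.01109 K/W
L/(kA) = 0.01109 ⇒ k = 0.0990/(0.01109·2.81) = 3.18 W/m·K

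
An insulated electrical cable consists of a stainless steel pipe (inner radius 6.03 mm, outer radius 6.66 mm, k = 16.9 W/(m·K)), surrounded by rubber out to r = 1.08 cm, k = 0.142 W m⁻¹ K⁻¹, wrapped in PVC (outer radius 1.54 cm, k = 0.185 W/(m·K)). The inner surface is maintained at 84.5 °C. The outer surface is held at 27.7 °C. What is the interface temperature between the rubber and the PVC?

T = 48.1 °C

Series thermal resistances, inner to outer:
  R'_stainless steel = ln(0.00666/0.00603)/(2πk) = 0.09937/(2π·16.9) = 9.358×10^-4 m·K/W
  R'_rubber = ln(0.0108/0.00666)/(2πk) = 0.4834/(2π·0.142) = 0.5418 m·K/W
  R'_PVC = ln(0.0154/0.0108)/(2πk) = 0.3548/(2π·0.185) = 0.3053 m·K/W
ΣR = 9.358×10^-4 + 0.5418 + 0.3053 = 0.8480 m·K/W
Q' = ΔT/ΣR = (84.5 °C − 27.7 °C)/0.8480 = 66.98 W/m
From the inner boundary to the rubber/PVC interface, ΣR_partial = 0.5427 m·K/W.
T_interface = T_in − Q'·ΣR_partial = 84.5 °C − (66.98)(0.5427) = 48.1 °C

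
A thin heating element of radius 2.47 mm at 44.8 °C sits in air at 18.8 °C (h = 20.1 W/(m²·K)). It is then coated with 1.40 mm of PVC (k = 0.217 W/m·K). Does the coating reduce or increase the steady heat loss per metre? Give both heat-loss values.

Critical radius for a cylinder: r_cr = k/h = 0.0108 m = 1.08 cm.
Outer radius after coating: r₂ = 0.00247 + 0.00140 = 0.00387 m.
Since r₁ < r_cr and r₂ ≤ r_cr, the coating moves toward the maximum at r_cr — heat loss rises.
Bare: R = 1/(2πr₁h) = 3.206 m·K/W; Q = 26/3.206 = 8.11 W/m.
Coated: R = R_cond + R_conv = 2.375 m·K/W; Q = 26/2.375 = 10.9 W/m.

increases: 8.11 → 10.9 W/m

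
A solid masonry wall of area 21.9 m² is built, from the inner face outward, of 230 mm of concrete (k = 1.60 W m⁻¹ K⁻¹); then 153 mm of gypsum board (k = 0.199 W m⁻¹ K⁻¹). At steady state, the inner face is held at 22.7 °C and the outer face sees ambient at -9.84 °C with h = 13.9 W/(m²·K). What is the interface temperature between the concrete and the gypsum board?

Resistance network (inner→outer):
  R_concrete = L/(kA) = 0.230/(1.60·21.9) = 0.006564 K/W
  R_gypsum board = L/(kA) = 0.153/(0.199·21.9) = 0.03511 K/W
  R_conv,out = 1/(hA) = 1/(13.9·21.9) = 0.003285 K/W
ΣR = 0.006564 + 0.03511 + 0.003285 = 0.04496 K/W
Q = ΔT/ΣR = (22.7 °C − -9.84 °C)/0.04496 = 723.8 W
From the inner boundary to the concrete/gypsum board interface, ΣR_partial = 0.006564 K/W.
T_interface = T_in − Q·ΣR_partial = 22.7 °C − (723.8)(0.006564) = 17.9 °C

T = 17.9 °C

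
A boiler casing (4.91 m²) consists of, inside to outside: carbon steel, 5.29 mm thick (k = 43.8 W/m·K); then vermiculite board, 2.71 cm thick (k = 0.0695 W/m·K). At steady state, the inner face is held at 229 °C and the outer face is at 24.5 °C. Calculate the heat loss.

Resistance network (inner→outer):
  R_carbon steel = L/(kA) = 0.00529/(43.8·4.91) = 2.460×10^-5 K/W
  R_vermiculite board = L/(kA) = 0.0271/(0.0695·4.91) = 0.07942 K/W
ΣR = 2.460×10^-5 + 0.07942 = 0.07944 K/W
Q = ΔT/ΣR = (229 °C − 24.5 °C)/0.07944 = 2570 W

Q = 2.57 kW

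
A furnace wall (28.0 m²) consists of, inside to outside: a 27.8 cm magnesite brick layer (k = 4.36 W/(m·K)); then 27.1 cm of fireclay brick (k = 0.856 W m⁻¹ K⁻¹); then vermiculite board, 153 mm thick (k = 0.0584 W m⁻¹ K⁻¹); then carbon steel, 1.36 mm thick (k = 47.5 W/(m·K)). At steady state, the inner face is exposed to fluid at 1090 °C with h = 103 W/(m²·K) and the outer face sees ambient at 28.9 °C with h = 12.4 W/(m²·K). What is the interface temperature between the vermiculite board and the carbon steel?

Series thermal resistances, inner to outer:
  R_conv,in = 1/(hA) = 1/(103·28.0) = 3.467×10^-4 K/W
  R_magnesite brick = L/(kA) = 0.278/(4.36·28.0) = 0.002277 K/W
  R_fireclay brick = L/(kA) = 0.271/(0.856·28.0) = 0.01131 K/W
  R_vermiculite board = L/(kA) = 0.153/(0.0584·28.0) = 0.09357 K/W
  R_carbon steel = L/(kA) = 0.00136/(47.5·28.0) = 1.023×10^-6 K/W
  R_conv,out = 1/(hA) = 1/(12.4·28.0) = 0.002880 K/W
ΣR = 3.467×10^-4 + 0.002277 + 0.01131 + 0.09357 + 1.023×10^-6 + 0.002880 = 0.1104 K/W
Q = ΔT/ΣR = (1090 °C − 28.9 °C)/0.1104 = 9611 W
From the inner boundary to the vermiculite board/carbon steel interface, ΣR_partial = 0.1075 K/W.
T_interface = T_in − Q·ΣR_partial = 1090 °C − (9611)(0.1075) = 57 °C

T = 57 °C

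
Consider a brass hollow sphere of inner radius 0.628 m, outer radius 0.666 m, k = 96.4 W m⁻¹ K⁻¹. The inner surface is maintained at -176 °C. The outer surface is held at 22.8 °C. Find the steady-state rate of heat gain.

Q = 2650 kW

Q = 4πk·ΔT/(1/r₁ − 1/r₂) = 4π × 96.4 × 198.8 / (1/0.628 − 1/0.666) = 2.65×10^6 W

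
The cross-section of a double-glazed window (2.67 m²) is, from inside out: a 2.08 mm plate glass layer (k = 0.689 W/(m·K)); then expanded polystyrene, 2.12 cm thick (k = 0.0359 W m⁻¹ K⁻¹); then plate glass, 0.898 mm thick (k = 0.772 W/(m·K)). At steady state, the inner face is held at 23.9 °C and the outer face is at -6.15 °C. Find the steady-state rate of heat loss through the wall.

Series thermal resistances, inner to outer:
  R_plate glass = L/(kA) = 0.00208/(0.689·2.67) = 0.001131 K/W
  R_expanded polystyrene = L/(kA) = 0.0212/(0.0359·2.67) = 0.2212 K/W
  R_plate glass = L/(kA) = 8.98×10^-4/(0.772·2.67) = 4.357×10^-4 K/W
ΣR = 0.001131 + 0.2212 + 4.357×10^-4 = 0.2228 K/W
Q = ΔT/ΣR = (23.9 °C − -6.15 °C)/0.2228 = 135 W

Q = 135 W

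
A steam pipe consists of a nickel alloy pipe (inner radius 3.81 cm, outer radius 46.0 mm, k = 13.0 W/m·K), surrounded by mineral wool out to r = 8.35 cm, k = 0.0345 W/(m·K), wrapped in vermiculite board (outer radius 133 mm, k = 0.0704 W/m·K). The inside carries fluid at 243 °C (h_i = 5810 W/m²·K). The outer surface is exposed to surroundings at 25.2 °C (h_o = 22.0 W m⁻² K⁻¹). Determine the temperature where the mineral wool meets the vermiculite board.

T = 87.6 °C

Resistance network (inner→outer):
  R'_conv,in = 1/(2πr h) = 1/(2π·0.0381·5810) = 7.190×10^-4 m·K/W
  R'_nickel alloy = ln(0.0460/0.0381)/(2πk) = 0.1884/(2π·13.0) = 0.002307 m·K/W
  R'_mineral wool = ln(0.0835/0.0460)/(2πk) = 0.5962/(2π·0.0345) = 2.750 m·K/W
  R'_vermiculite board = ln(0.133/0.0835)/(2πk) = 0.4655/(2π·0.0704) = 1.052 m·K/W
  R'_conv,out = 1/(2πr h) = 1/(2π·0.133·22.0) = 0.05439 m·K/W
ΣR = 7.190×10^-4 + 0.002307 + 2.750 + 1.052 + 0.05439 = 3.859 m·K/W
Q' = ΔT/ΣR = (243 °C − 25.2 °C)/3.859 = 56.44 W/m
From the inner boundary to the mineral wool/vermiculite board interface, ΣR_partial = 2.753 m·K/W.
T_interface = T_in − Q'·ΣR_partial = 243 °C − (56.44)(2.753) = 87.6 °C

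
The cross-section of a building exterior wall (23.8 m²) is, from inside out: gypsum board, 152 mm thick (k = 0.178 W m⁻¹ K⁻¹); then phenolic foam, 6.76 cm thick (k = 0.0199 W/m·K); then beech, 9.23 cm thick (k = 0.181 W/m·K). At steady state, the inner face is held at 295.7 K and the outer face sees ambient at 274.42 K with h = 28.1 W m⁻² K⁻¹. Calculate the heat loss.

Q = 106 W

Series thermal resistances, inner to outer:
  R_gypsum board = L/(kA) = 0.152/(0.178·23.8) = 0.03588 K/W
  R_phenolic foam = L/(kA) = 0.0676/(0.0199·23.8) = 0.1427 K/W
  R_beech = L/(kA) = 0.0923/(0.181·23.8) = 0.02143 K/W
  R_conv,out = 1/(hA) = 1/(28.1·23.8) = 0.001495 K/W
ΣR = 0.03588 + 0.1427 + 0.02143 + 0.001495 = 0.2015 K/W
Q = ΔT/ΣR = (295.7 K − 274.42 K)/0.2015 = 106 W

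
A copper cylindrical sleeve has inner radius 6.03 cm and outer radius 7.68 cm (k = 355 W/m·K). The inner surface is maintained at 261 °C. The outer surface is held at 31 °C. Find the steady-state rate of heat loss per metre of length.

Q' = 2πk·ΔT/ln(r₂/r₁) = 2π × 355 × 230 / ln(0.0768/0.0603) = 2.12×10^6 W/m

Q' = 2120 kW/m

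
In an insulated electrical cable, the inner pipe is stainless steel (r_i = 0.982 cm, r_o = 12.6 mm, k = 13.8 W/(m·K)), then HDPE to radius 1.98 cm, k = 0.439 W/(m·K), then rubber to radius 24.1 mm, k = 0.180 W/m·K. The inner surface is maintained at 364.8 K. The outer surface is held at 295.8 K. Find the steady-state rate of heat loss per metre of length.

Q' = 203 W/m

Series thermal resistances, inner to outer:
  R'_stainless steel = ln(0.0126/0.00982)/(2πk) = 0.2493/(2π·13.8) = 0.002875 m·K/W
  R'_HDPE = ln(0.0198/0.0126)/(2πk) = 0.4520/(2π·0.439) = 0.1639 m·K/W
  R'_rubber = ln(0.0241/0.0198)/(2πk) = 0.1965/(2π·0.180) = 0.1738 m·K/W
ΣR = 0.002875 + 0.1639 + 0.1738 = 0.3406 m·K/W
Q' = ΔT/ΣR = (364.8 K − 295.8 K)/0.3406 = 203 W/m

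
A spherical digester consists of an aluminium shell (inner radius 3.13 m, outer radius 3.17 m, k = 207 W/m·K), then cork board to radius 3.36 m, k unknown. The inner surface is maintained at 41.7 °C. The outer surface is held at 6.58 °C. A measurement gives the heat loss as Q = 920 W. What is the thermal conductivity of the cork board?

ΣR = ΔT/Q = |41.7 − 6.58|/920 = 0.03817 K/W
Known resistances:
  R_aluminium = (1/3.13 − 1/3.17)/(4πk) = 0.004031/(4π·207) = 1.550×10^-6 K/W
R_cork board = ΣR − ΣR_known = 0.03817 − 1.550×10^-6 = 0.03817 K/W
(1/r₁−1/r₂)/(4πk) = 0.03817 ⇒ k = 0.01784/(4π·0.03817) = 0.0372 W/m·K

k = 0.0372 W/m·K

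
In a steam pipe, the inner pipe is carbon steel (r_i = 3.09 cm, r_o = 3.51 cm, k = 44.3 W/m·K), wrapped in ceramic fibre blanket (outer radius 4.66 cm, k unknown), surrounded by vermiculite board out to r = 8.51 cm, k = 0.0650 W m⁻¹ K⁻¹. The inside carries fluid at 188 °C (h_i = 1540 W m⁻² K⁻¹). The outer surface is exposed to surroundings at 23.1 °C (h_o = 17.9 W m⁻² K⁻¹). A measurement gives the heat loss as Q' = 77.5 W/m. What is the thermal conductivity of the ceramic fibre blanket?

ΣR = ΔT/Q' = |188 − 23.1|/77.5 = 2.128 m·K/W
Known resistances:
  R'_conv,in = 1/(2πr h) = 1/(2π·0.0309·1540) = 0.003345 m·K/W
  R'_carbon steel = ln(0.0351/0.0309)/(2πk) = 0.1274/(2π·44.3) = 4.579×10^-4 m·K/W
  R'_vermiculite board = ln(0.0851/0.0466)/(2πk) = 0.6022/(2π·0.0650) = 1.475 m·K/W
  R'_conv,out = 1/(2πr h) = 1/(2π·0.0851·17.9) = 0.1045 m·K/W
R_ceramic fibre blanket = ΣR − ΣR_known = 2.128 − 1.583 = 0.5450 m·K/W
ln(r₂/r₁)/(2πk) = 0.5450 ⇒ k = 0.2834/(2π·0.5450) = 0.0828 W/m·K

k = 0.0828 W/m·K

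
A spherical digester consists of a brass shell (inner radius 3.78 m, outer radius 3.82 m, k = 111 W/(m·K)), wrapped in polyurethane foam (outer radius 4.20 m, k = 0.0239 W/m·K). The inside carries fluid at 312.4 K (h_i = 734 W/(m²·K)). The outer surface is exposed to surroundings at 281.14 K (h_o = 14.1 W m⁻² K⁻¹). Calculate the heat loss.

Resistance network (inner→outer):
  R_conv,in = 1/(4πr²h) = 1/(4π·3.78²·734) = 7.588×10^-6 K/W
  R_brass = (1/3.78 − 1/3.82)/(4πk) = 0.002770/(4π·111) = 1.986×10^-6 K/W
  R_polyurethane foam = (1/3.82 − 1/4.20)/(4πk) = 0.02368/(4π·0.0239) = 0.07886 K/W
  R_conv,out = 1/(4πr²h) = 1/(4π·4.20²·14.1) = 3.199×10^-4 K/W
ΣR = 7.588×10^-6 + 1.986×10^-6 + 0.07886 + 3.199×10^-4 = 0.07919 K/W
Q = ΔT/ΣR = (312.4 K − 281.14 K)/0.07919 = 395 W

Q = 395 W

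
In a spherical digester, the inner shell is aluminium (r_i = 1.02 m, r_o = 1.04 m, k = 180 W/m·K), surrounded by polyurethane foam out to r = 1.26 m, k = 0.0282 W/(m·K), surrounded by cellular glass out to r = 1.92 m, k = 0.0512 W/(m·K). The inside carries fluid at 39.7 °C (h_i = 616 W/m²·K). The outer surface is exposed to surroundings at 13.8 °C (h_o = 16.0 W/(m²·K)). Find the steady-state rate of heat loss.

Resistance network (inner→outer):
  R_conv,in = 1/(4πr²h) = 1/(4π·1.02²·616) = 1.242×10^-4 K/W
  R_aluminium = (1/1.02 − 1/1.04)/(4πk) = 0.01885/(4π·180) = 8.335×10^-6 K/W
  R_polyurethane foam = (1/1.04 − 1/1.26)/(4πk) = 0.1679/(4π·0.0282) = 0.4738 K/W
  R_cellular glass = (1/1.26 − 1/1.92)/(4πk) = 0.2728/(4π·0.0512) = 0.4240 K/W
  R_conv,out = 1/(4πr²h) = 1/(4π·1.92²·16.0) = 0.001349 K/W
ΣR = 1.242×10^-4 + 8.335×10^-6 + 0.4738 + 0.4240 + 0.001349 = 0.8993 K/W
Q = ΔT/ΣR = (39.7 °C − 13.8 °C)/0.8993 = 28.8 W

Q = 28.8 W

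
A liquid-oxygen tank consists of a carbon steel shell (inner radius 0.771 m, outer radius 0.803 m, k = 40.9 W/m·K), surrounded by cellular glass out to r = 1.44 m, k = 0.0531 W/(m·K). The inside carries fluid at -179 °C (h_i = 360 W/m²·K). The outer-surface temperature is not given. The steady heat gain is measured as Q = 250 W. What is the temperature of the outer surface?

Series resistances:
  R_conv,in = 1/(4πr²h) = 1/(4π·0.771²·360) = 3.719×10^-4 K/W
  R_carbon steel = (1/0.771 − 1/0.803)/(4πk) = 0.05169/(4π·40.9) = 1.006×10^-4 K/W
  R_cellular glass = (1/0.803 − 1/1.44)/(4πk) = 0.5509/(4π·0.0531) = 0.8256 K/W
ΣR = 0.8260 K/W
ΔT = Q·ΣR = 250 × 0.8260 = 206.5 K
Heat flows inward, so T_out = T_in + ΔT = -179 + 206.5 = 27.5 °C

T_out = 27.5 °C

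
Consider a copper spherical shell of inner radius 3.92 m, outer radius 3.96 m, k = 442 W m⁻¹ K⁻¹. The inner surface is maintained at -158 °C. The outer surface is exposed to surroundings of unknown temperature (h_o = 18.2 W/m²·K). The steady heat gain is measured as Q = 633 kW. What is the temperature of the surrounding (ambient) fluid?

Sum the resistances:
  R_copper = (1/3.92 − 1/3.96)/(4πk) = 0.002577/(4π·442) = 4.639×10^-7 K/W
  R_conv,out = 1/(4πr²h) = 1/(4π·3.96²·18.2) = 2.788×10^-4 K/W
ΣR = 2.793×10^-4 K/W
ΔT = Q·ΣR = 6.33×10^5 × 2.793×10^-4 = 176.8 K
Heat flows inward, so T_out = T_in + ΔT = -158 + 176.8 = 18.8 °C

T_out = 18.8 °C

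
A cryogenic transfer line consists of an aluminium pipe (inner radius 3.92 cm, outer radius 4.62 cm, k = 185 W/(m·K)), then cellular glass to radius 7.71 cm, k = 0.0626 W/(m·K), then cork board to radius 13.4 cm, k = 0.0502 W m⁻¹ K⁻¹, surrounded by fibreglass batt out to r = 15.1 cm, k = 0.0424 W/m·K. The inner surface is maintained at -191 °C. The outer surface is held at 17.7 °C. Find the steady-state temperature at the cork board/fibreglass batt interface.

T = -9.0 °C

Series thermal resistances, inner to outer:
  R'_aluminium = ln(0.0462/0.0392)/(2πk) = 0.1643/(2π·185) = 1.413×10^-4 m·K/W
  R'_cellular glass = ln(0.0771/0.0462)/(2πk) = 0.5121/(2π·0.0626) = 1.302 m·K/W
  R'_cork board = ln(0.134/0.0771)/(2πk) = 0.5527/(2π·0.0502) = 1.752 m·K/W
  R'_fibreglass batt = ln(0.151/0.134)/(2πk) = 0.1194/(2π·0.0424) = 0.4483 m·K/W
ΣR = 1.413×10^-4 + 1.302 + 1.752 + 0.4483 = 3.502 m·K/W
Q' = ΔT/ΣR = (-191 °C − 17.7 °C)/3.502 = -59.59 W/m
From the inner boundary to the cork board/fibreglass batt interface, ΣR_partial = 3.054 m·K/W.
T_interface = T_in − Q'·ΣR_partial = -191 °C − (-59.59)(3.054) = -9.0 °C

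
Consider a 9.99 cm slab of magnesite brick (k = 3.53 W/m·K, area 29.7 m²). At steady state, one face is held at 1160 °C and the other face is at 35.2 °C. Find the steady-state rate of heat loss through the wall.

Q = kA·ΔT/L = 3.53 × 29.7 × |1160 °C − 35.2 °C| / 0.0999 = 1.18×10^6 W

Q = 1.18×10^6 W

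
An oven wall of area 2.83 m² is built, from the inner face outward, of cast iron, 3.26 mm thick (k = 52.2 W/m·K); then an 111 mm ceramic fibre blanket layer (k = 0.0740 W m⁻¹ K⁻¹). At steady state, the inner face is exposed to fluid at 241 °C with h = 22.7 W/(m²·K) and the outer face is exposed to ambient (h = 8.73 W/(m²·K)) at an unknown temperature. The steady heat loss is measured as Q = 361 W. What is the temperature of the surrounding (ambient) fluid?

Series resistances:
  R_conv,in = 1/(hA) = 1/(22.7·2.83) = 0.01557 K/W
  R_cast iron = L/(kA) = 0.00326/(52.2·2.83) = 2.207×10^-5 K/W
  R_ceramic fibre blanket = L/(kA) = 0.111/(0.0740·2.83) = 0.5300 K/W
  R_conv,out = 1/(hA) = 1/(8.73·2.83) = 0.04048 K/W
ΣR = 0.5861 K/W
ΔT = Q·ΣR = 361 × 0.5861 = 211.6 K
Heat flows outward, so T_out = T_in − ΔT = 241 − 211.6 = 29.4 °C

T_out = 29.4 °C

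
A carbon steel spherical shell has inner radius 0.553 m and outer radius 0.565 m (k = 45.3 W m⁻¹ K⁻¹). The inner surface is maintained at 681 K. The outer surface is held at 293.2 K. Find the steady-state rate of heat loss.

Q = 4πk·ΔT/(1/r₁ − 1/r₂) = 4π × 45.3 × 387.8 / (1/0.553 − 1/0.565) = 5.75×10^6 W

Q = 5.75×10^6 W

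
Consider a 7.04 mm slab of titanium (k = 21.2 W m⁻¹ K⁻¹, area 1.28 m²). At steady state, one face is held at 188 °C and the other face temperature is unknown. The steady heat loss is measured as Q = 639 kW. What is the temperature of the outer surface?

Series resistances:
  R_titanium = L/(kA) = 0.00704/(21.2·1.28) = 2.594×10^-4 K/W
ΣR = 2.594×10^-4 K/W
ΔT = Q·ΣR = 6.39×10^5 × 2.594×10^-4 = 165.8 K
Heat flows outward, so T_out = T_in − ΔT = 188 − 165.8 = 22.2 °C

T_out = 22.2 °C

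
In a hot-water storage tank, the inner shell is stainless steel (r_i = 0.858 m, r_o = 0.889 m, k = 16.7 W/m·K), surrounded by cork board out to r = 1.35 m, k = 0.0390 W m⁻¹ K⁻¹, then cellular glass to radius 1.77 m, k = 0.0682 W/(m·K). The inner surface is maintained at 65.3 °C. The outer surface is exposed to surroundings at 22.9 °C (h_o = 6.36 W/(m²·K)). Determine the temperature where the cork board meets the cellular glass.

Treat each layer as a resistance in series:
  R_stainless steel = (1/0.858 − 1/0.889)/(4πk) = 0.04064/(4π·16.7) = 1.937×10^-4 K/W
  R_cork board = (1/0.889 − 1/1.35)/(4πk) = 0.3841/(4π·0.0390) = 0.7838 K/W
  R_cellular glass = (1/1.35 − 1/1.77)/(4πk) = 0.1758/(4π·0.0682) = 0.2051 K/W
  R_conv,out = 1/(4πr²h) = 1/(4π·1.77²·6.36) = 0.003994 K/W
ΣR = 1.937×10^-4 + 0.7838 + 0.2051 + 0.003994 = 0.9931 K/W
Q = ΔT/ΣR = (65.3 °C − 22.9 °C)/0.9931 = 42.69 W
From the inner boundary to the cork board/cellular glass interface, ΣR_partial = 0.7840 K/W.
T_interface = T_in − Q·ΣR_partial = 65.3 °C − (42.69)(0.7840) = 31.8 °C

T = 31.8 °C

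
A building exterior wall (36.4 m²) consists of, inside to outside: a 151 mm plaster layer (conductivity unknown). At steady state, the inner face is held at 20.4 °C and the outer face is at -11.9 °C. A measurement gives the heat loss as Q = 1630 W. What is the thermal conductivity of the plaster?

ΣR = ΔT/Q = |20.4 − -11.9|/1630 = 0.01982 K/W
L/(kA) = 0.01982 ⇒ k = 0.151/(0.01982·36.4) = 0.209 W/m·K

k = 0.209 W/m·K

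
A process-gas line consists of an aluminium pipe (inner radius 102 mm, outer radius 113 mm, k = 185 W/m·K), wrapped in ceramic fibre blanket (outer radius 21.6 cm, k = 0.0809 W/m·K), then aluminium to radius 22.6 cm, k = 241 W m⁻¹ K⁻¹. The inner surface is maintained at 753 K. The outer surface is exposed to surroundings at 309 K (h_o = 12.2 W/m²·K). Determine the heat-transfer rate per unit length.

Q' = 333 W/m

Series thermal resistances, inner to outer:
  R'_aluminium = ln(0.113/0.102)/(2πk) = 0.1024/(2π·185) = 8.811×10^-5 m·K/W
  R'_ceramic fibre blanket = ln(0.216/0.113)/(2πk) = 0.6479/(2π·0.0809) = 1.275 m·K/W
  R'_aluminium = ln(0.226/0.216)/(2πk) = 0.04526/(2π·241) = 2.989×10^-5 m·K/W
  R'_conv,out = 1/(2πr h) = 1/(2π·0.226·12.2) = 0.05772 m·K/W
ΣR = 8.811×10^-5 + 1.275 + 2.989×10^-5 + 0.05772 = 1.333 m·K/W
Q' = ΔT/ΣR = (753 K − 309 K)/1.333 = 333 W/m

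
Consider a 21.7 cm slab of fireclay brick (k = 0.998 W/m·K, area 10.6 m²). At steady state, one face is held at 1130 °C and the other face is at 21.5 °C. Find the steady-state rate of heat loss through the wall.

Q = 54000 W

Q = kA·ΔT/L = 0.998 × 10.6 × |1130 °C − 21.5 °C| / 0.217 = 54000 W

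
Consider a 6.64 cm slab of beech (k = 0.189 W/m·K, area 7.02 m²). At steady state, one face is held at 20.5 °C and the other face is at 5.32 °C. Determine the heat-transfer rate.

Q = 303 W

Q = kA·ΔT/L = 0.189 × 7.02 × |20.5 °C − 5.32 °C| / 0.0664 = 303 W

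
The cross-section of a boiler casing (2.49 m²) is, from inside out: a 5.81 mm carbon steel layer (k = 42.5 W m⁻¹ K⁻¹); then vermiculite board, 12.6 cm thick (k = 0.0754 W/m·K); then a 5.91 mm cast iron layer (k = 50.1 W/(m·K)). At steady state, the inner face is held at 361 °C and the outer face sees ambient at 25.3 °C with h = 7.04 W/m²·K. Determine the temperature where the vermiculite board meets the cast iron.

Resistance network (inner→outer):
  R_carbon steel = L/(kA) = 0.00581/(42.5·2.49) = 5.490×10^-5 K/W
  R_vermiculite board = L/(kA) = 0.126/(0.0754·2.49) = 0.6711 K/W
  R_cast iron = L/(kA) = 0.00591/(50.1·2.49) = 4.738×10^-5 K/W
  R_conv,out = 1/(hA) = 1/(7.04·2.49) = 0.05705 K/W
ΣR = 5.490×10^-5 + 0.6711 + 4.738×10^-5 + 0.05705 = 0.7283 K/W
Q = ΔT/ΣR = (361 °C − 25.3 °C)/0.7283 = 460.9 W
From the inner boundary to the vermiculite board/cast iron interface, ΣR_partial = 0.6712 K/W.
T_interface = T_in − Q·ΣR_partial = 361 °C − (460.9)(0.6712) = 51.6 °C

T = 51.6 °C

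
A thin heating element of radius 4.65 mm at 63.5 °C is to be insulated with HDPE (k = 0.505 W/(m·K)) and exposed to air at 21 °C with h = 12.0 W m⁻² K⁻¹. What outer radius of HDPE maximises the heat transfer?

r_cr = 4.21 cm

For a cylinder, r_cr = k_ins/h = 0.505/12.0 = 0.0421 m = 4.21 cm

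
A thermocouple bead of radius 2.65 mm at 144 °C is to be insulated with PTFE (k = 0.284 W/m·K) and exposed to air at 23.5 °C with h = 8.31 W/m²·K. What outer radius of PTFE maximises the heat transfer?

r_cr = 6.84 cm

For a sphere, r_cr = 2k_ins/h = 2·0.284/8.31 = 0.0684 m = 6.84 cm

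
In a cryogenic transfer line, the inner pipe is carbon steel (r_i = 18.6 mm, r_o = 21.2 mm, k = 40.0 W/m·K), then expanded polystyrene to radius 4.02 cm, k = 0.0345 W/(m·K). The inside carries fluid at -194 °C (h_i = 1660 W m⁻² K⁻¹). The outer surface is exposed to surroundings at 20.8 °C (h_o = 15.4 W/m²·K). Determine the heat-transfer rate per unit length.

Q' = 66.8 W/m

Resistance network (inner→outer):
  R'_conv,in = 1/(2πr h) = 1/(2π·0.0186·1660) = 0.005155 m·K/W
  R'_carbon steel = ln(0.0212/0.0186)/(2πk) = 0.1308/(2π·40.0) = 5.206×10^-4 m·K/W
  R'_expanded polystyrene = ln(0.0402/0.0212)/(2πk) = 0.6399/(2π·0.0345) = 2.952 m·K/W
  R'_conv,out = 1/(2πr h) = 1/(2π·0.0402·15.4) = 0.2571 m·K/W
ΣR = 0.005155 + 5.206×10^-4 + 2.952 + 0.2571 = 3.215 m·K/W
Q' = ΔT/ΣR = (-194 °C − 20.8 °C)/3.215 = -66.8 W/m
(Negative Q' ⇒ heat flows inward; heat gain = 66.8 W/m.)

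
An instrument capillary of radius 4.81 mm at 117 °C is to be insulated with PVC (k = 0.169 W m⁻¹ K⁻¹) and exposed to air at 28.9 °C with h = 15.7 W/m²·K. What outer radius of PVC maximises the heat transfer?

For a cylinder, r_cr = k_ins/h = 0.169/15.7 = 0.0108 m = 1.08 cm

r_cr = 1.08 cm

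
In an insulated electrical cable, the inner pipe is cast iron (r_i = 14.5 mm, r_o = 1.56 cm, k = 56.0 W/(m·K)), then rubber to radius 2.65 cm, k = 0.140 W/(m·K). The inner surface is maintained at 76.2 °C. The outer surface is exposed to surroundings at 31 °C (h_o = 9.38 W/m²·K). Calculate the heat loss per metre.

Treat each layer as a resistance in series:
  R'_cast iron = ln(0.0156/0.0145)/(2πk) = 0.07312/(2π·56.0) = 2.078×10^-4 m·K/W
  R'_rubber = ln(0.0265/0.0156)/(2πk) = 0.5299/(2π·0.140) = 0.6024 m·K/W
  R'_conv,out = 1/(2πr h) = 1/(2π·0.0265·9.38) = 0.6403 m·K/W
ΣR = 2.078×10^-4 + 0.6024 + 0.6403 = 1.243 m·K/W
Q' = ΔT/ΣR = (76.2 °C − 31 °C)/1.243 = 36.4 W/m

Q' = 36.4 W/m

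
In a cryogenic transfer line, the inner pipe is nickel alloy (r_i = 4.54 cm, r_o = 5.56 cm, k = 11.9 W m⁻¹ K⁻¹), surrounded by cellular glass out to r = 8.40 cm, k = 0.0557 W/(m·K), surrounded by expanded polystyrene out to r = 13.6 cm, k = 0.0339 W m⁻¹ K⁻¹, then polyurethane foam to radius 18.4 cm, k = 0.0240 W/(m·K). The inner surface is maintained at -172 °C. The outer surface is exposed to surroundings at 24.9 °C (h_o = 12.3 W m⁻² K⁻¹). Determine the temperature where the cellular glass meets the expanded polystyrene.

T = -130 °C

Resistance network (inner→outer):
  R'_nickel alloy = ln(0.0556/0.0454)/(2πk) = 0.2027/(2π·11.9) = 0.002711 m·K/W
  R'_cellular glass = ln(0.0840/0.0556)/(2πk) = 0.4126/(2π·0.0557) = 1.179 m·K/W
  R'_expanded polystyrene = ln(0.136/0.0840)/(2πk) = 0.4818/(2π·0.0339) = 2.262 m·K/W
  R'_polyurethane foam = ln(0.184/0.136)/(2πk) = 0.3023/(2π·0.0240) = 2.005 m·K/W
  R'_conv,out = 1/(2πr h) = 1/(2π·0.184·12.3) = 0.07032 m·K/W
ΣR = 0.002711 + 1.179 + 2.262 + 2.005 + 0.07032 = 5.519 m·K/W
Q' = ΔT/ΣR = (-172 °C − 24.9 °C)/5.519 = -35.68 W/m
From the inner boundary to the cellular glass/expanded polystyrene interface, ΣR_partial = 1.182 m·K/W.
T_interface = T_in − Q'·ΣR_partial = -172 °C − (-35.68)(1.182) = -130 °C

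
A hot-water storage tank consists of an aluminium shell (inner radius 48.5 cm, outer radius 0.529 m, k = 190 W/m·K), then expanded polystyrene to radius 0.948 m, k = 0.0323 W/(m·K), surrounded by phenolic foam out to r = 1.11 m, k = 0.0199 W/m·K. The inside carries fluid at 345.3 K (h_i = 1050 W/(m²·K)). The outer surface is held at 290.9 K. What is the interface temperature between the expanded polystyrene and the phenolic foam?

Treat each layer as a resistance in series:
  R_conv,in = 1/(4πr²h) = 1/(4π·0.485²·1050) = 3.222×10^-4 K/W
  R_aluminium = (1/0.485 − 1/0.529)/(4πk) = 0.1715/(4π·190) = 7.183×10^-5 K/W
  R_expanded polystyrene = (1/0.529 − 1/0.948)/(4πk) = 0.8355/(4π·0.0323) = 2.058 K/W
  R_phenolic foam = (1/0.948 − 1/1.11)/(4πk) = 0.1540/(4π·0.0199) = 0.6156 K/W
ΣR = 3.222×10^-4 + 7.183×10^-5 + 2.058 + 0.6156 = 2.674 K/W
Q = ΔT/ΣR = (345.3 K − 290.9 K)/2.674 = 20.34 W
From the inner boundary to the expanded polystyrene/phenolic foam interface, ΣR_partial = 2.058 K/W.
T_interface = T_in − Q·ΣR_partial = 345.3 K − (20.34)(2.058) = 303.4 K

T = 303.4 K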